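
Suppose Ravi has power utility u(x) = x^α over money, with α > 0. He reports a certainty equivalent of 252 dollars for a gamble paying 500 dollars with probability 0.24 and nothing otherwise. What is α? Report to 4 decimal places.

Since u(0) = 0, the lottery's EU is 0.24·500^α.
Equating: 252^α = 0.24·500^α, i.e. 0.5040^α = 0.24.
Taking logs: α·ln(252/500) = ln(0.24), so α = -1.4271164 / -0.6851790 ≈ 2.0828.

α ≈ 2.0828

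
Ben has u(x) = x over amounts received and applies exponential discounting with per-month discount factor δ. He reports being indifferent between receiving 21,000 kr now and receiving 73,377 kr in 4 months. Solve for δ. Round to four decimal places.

Indifference means u(21000) = δ^4 · u(73377), so δ^4 = u(21000)/u(73377).
With u(x) = x: δ^4 = 21000/73377 = 0.28619.
Hence δ = (0.28619)^(1/4) = 0.731417.

δ ≈ 0.7314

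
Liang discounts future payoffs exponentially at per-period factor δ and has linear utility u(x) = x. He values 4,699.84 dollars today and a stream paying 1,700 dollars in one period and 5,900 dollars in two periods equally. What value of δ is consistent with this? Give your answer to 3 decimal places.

δ ≈ 0.760

Present value of the stream is 1700·δ + 5900·δ². Indifference gives 1700δ + 5900δ² = 4699.84.
That is, 5900δ² + 1700δ − 4699.84 = 0, a quadratic in δ.
The positive root is δ = [−1700 + √(1700² + 4·5900·4699.84)] / (2·5900) = (−1700 + 10668.000)/11800 ≈ 0.760.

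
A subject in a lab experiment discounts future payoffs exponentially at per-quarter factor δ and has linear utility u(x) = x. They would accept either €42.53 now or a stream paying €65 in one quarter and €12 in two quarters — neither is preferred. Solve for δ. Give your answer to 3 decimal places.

δ ≈ 0.590

Present value of the stream is 65·δ + 12·δ². Indifference gives 65δ + 12δ² = 42.53.
That is, 12δ² + 65δ − 42.53 = 0, a quadratic in δ.
The positive root is δ = [−65 + √(65² + 4·12·42.53)] / (2·12) = (−65 + 79.161)/24 ≈ 0.590.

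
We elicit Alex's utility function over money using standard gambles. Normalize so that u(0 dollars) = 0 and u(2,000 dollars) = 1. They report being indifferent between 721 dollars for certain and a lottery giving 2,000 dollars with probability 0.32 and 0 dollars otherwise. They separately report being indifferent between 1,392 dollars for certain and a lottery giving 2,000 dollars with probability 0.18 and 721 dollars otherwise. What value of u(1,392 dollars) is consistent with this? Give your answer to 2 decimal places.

First, u(721 dollars) = 0.32·u(2,000 dollars) + 0.68·u(0 dollars) = 0.32.
Then u(1,392 dollars) = 0.18·u(2,000 dollars) + 0.82·u(721 dollars) = 0.18·1.00 + 0.82·0.32 = 0.4424.

0.44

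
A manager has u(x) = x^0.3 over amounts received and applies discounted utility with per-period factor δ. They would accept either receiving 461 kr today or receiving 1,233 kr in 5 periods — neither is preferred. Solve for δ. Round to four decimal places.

δ ≈ 0.9427

Indifference means u(461) = δ^5 · u(1233), so δ^5 = u(461)/u(1233).
Since u(x) = x^0.3, δ^5 = (461/1233)^0.3 = 0.37388^0.3 = 0.74443.
Taking the 5th root: δ = 0.74443^(1/5) ≈ 0.9427.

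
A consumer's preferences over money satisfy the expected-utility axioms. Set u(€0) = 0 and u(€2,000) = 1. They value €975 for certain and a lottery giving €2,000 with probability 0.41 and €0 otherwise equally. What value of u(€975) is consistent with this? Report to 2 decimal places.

0.41

u(€975) equals the lottery's expected utility: 0.41·1 + 0.59·0 = 0.41.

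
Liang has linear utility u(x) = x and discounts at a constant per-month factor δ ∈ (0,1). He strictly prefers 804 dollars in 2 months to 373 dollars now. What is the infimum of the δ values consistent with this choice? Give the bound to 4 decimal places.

δ > 0.6811

Under u(x) = x this choice says 373 < δ^2·804.
Dividing by 804: δ^2 > 0.46393. Both sides are positive, so the square root keeps the direction.
δ > 0.46393^(1/2) = 0.6811.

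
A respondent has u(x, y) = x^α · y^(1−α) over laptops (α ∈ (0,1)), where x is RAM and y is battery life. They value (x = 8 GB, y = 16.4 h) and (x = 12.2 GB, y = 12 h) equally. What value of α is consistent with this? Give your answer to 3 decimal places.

The Cobb–Douglas utilities coincide, so 8^α·16.4^(1−α) = 12.2^α·12^(1−α).
Taking logs: α·ln 8 + (1−α)·ln 16.4 = α·ln 12.2 + (1−α)·ln 12, i.e. α·-0.421994 = (1−α)·-0.312375.
So α/(1−α) = (-0.312375)/(-0.421994) = 0.740236, and α = 0.740236/1.740236 ≈ 0.425.

α ≈ 0.425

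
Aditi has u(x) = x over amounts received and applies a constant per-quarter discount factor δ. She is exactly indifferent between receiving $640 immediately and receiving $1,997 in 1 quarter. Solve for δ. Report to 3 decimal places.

Equating discounted utilities: u(640) = δ·u(1997) ⇒ δ = u(640)/u(1997).
With u(x) = x: δ = 640/1997 = 0.32048.

δ ≈ 0.320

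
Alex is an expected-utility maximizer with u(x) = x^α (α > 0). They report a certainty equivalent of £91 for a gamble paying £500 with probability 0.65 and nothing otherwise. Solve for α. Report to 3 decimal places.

α ≈ 0.253

The lottery's expected utility is 0.65·u(500) + 0.35·u(0) = 0.65·500^α (since u(0) = 0 for α > 0).
Indifference: 91^α = 0.65·500^α, so (91/500)^α = 0.65.
α = ln(0.65) / ln(91/500) = -0.430783/-1.703749 ≈ 0.253.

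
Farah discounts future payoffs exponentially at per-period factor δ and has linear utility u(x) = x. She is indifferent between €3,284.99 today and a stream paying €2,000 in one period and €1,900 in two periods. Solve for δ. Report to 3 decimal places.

δ ≈ 0.890

Present value of the stream is 2000·δ + 1900·δ². Indifference gives 2000δ + 1900δ² = 3284.99.
That is, 1900δ² + 2000δ − 3284.99 = 0, a quadratic in δ.
δ = (−2000 + √(2000² + 4·1900·3284.99)) / (2·1900) = (−2000 + √28965924.00) / 3800 ≈ 0.890.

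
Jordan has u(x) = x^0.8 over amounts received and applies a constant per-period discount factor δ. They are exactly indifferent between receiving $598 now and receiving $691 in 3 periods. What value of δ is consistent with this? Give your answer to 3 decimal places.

Indifference means u(598) = δ^3 · u(691), so δ^3 = u(598)/u(691).
With u(x) = x^0.8: δ^3 = 598^0.8/691^0.8 = (598/691)^0.8 = 0.89080.
So δ = 0.89080^(1/3) ≈ 0.962.

δ ≈ 0.962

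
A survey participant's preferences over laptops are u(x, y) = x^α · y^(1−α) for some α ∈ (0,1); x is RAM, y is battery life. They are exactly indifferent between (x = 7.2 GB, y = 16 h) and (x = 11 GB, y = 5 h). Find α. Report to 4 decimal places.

Indifference: 7.2^α · 16^(1−α) = 11^α · 5^(1−α).
Rearrange to (7.2/11)^α = (5/16)^(1−α) and take logs: α·-0.4238142 = (1−α)·-1.1631508.
With A = -0.4238142 and B = -1.1631508: α·A = (1−α)·B, so α = B/(A+B) = -1.1631508/-1.5869650 ≈ 0.7329.

α ≈ 0.7329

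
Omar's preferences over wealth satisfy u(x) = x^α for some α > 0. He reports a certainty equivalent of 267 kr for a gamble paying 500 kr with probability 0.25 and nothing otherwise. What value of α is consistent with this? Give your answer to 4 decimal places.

EU(lottery) = 0.25·500^α + 0.75·0 = 0.25·500^α.
Setting u(267) equal to that: 267^α = 0.25·500^α ⇒ (267/500)^α = 0.25.
α = ln(0.25) / ln(267/500) = -1.3862944/-0.6273594 ≈ 2.2097.

α ≈ 2.2097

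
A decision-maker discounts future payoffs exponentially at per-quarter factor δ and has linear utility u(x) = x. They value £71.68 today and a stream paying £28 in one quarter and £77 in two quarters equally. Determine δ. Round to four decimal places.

δ ≈ 0.8000

The stream is worth 28δ + 77δ² today, so 28δ + 77δ² = 71.68.
So 77δ² + 28δ − 71.68 = 0.
δ = (−28 + √(28² + 4·77·71.68)) / (2·77) = (−28 + √22861.44) / 154 ≈ 0.8000.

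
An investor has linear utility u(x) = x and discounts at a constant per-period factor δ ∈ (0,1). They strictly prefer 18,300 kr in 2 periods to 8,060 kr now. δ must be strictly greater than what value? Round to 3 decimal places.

δ > 0.664

Under u(x) = x this choice says 8060 < δ^2·18300.
So δ^2 > 8060/18300 = 0.44044; taking the square root of both positive sides preserves the inequality.
δ > 0.44044^(1/2) = 0.664.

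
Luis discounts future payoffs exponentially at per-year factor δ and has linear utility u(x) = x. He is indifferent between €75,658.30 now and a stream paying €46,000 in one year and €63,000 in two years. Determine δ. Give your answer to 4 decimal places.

δ ≈ 0.7900

Present value of the stream is 46000·δ + 63000·δ². Indifference gives 46000δ + 63000δ² = 75658.30.
That is, 63000δ² + 46000δ − 75658.30 = 0, a quadratic in δ.
The positive root is δ = [−46000 + √(46000² + 4·63000·75658.30)] / (2·63000) = (−46000 + 145540.000)/126000 ≈ 0.7900.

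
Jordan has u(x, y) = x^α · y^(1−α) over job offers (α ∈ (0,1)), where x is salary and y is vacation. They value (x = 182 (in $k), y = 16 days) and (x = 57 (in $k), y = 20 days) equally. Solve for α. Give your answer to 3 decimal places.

α ≈ 0.161

The Cobb–Douglas utilities coincide, so 182^α·16^(1−α) = 57^α·20^(1−α).
(182/57)^α = (20/16)^(1−α); take logs: α·ln(182/57) = (1−α)·ln(20/16), i.e. α·1.160955 = (1−α)·0.223144.
So α/(1−α) = (0.223144)/(1.160955) = 0.192207, and α = 0.192207/1.192207 ≈ 0.161.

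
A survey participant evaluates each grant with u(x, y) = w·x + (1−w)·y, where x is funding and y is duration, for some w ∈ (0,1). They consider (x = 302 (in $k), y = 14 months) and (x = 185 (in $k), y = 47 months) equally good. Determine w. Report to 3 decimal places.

Equating utilities: w·302 + (1−w)·14 = w·185 + (1−w)·47.
Collecting terms: w·117 = (1−w)·33.
So w/(1−w) = 33/117 = 0.2821, giving w = 33/(117+33) = 0.220.

w = 0.220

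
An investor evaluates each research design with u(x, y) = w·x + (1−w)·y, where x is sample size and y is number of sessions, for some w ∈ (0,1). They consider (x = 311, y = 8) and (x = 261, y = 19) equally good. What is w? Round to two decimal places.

w = 0.18

Indifference: w·311 + (1−w)·8 = w·261 + (1−w)·19.
Collecting terms: w·50 = (1−w)·11.
The marginal rate of substitution is 11/50, so w = 11/(50+11) = 0.18.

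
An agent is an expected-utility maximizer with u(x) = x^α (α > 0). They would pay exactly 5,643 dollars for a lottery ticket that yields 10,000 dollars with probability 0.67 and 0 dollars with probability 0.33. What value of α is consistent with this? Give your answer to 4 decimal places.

The lottery's expected utility is 0.67·u(10000) + 0.33·u(0) = 0.67·10000^α (since u(0) = 0 for α > 0).
Setting u(5643) equal to that: 5643^α = 0.67·10000^α ⇒ (5643/10000)^α = 0.67.
α = ln(0.67) / ln(5643/10000) = -0.4004776/-0.5721693 ≈ 0.6999.

α ≈ 0.6999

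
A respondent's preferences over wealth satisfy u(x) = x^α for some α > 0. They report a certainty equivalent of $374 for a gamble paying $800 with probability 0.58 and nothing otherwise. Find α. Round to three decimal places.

α ≈ 0.716

The lottery's expected utility is 0.58·u(800) + 0.42·u(0) = 0.58·800^α (since u(0) = 0 for α > 0).
Indifference: 374^α = 0.58·800^α, so (374/800)^α = 0.58.
Take logs: α = ln 0.58 / ln(374/800) ≈ 0.71641.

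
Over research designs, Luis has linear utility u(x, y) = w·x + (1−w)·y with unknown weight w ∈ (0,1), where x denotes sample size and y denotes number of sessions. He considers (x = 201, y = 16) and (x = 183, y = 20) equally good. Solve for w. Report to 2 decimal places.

w = 0.18

u(201,16) = u(183,20) means w·201 + (1−w)·16 = w·183 + (1−w)·20.
w·(201−183) = (1−w)·(20−16), i.e. w·18 = (1−w)·4.
Hence w = 4/(18+4) = 4/22 = 0.18.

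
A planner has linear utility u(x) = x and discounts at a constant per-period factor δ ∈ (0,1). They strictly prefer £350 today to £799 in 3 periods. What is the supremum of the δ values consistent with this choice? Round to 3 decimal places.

δ < 0.759

Comparing present values: 350 > δ^3·799.
Dividing by 799: δ^3 < 0.43805. Both sides are positive, so the cube root keeps the direction.
δ < 0.43805^(1/3) = 0.759.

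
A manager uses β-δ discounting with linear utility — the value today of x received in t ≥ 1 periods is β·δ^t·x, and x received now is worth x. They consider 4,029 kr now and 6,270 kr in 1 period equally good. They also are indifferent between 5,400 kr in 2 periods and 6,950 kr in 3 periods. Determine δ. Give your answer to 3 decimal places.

δ ≈ 0.777

From the later pair, β·δ^2·5400 = β·δ^3·6950; dividing through, δ = 5400/6950 = 0.77698.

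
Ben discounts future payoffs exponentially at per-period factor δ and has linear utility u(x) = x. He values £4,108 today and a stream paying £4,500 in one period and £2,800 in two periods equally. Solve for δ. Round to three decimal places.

δ ≈ 0.650

Present value of the stream is 4500·δ + 2800·δ². Indifference gives 4500δ + 2800δ² = 4108.
So 2800δ² + 4500δ − 4108 = 0.
δ = (−4500 + √(4500² + 4·2800·4108)) / (2·2800) = (−4500 + √66259600.00) / 5600 ≈ 0.650.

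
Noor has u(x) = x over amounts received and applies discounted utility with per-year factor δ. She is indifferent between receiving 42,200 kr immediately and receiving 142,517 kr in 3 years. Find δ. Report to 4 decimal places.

δ ≈ 0.6665

Indifference means u(42200) = δ^3 · u(142517), so δ^3 = u(42200)/u(142517).
With u(x) = x: δ^3 = 42200/142517 = 0.29611.
So δ = 0.29611^(1/3) ≈ 0.6665.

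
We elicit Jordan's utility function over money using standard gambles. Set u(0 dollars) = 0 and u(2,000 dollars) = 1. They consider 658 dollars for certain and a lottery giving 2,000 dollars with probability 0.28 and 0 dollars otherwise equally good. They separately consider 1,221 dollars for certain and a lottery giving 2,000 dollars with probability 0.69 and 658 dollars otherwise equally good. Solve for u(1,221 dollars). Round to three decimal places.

From the first indifference, u(658 dollars) = 0.28·u(2,000 dollars) + 0.72·u(0 dollars) = 0.28·1 + 0.72·0 = 0.28.
The second indifference gives u(1,221 dollars) = 0.69·u(2,000 dollars) + 0.31·u(658 dollars) = 0.69·1.00 + 0.31·0.28 = 0.7768.

0.777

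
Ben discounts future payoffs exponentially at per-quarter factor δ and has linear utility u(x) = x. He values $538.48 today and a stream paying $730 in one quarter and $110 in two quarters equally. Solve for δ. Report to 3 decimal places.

δ ≈ 0.670

The stream is worth 730δ + 110δ² today, so 730δ + 110δ² = 538.48.
So 110δ² + 730δ − 538.48 = 0.
δ = (−730 + √(730² + 4·110·538.48)) / (2·110) = (−730 + √769831.20) / 220 ≈ 0.670.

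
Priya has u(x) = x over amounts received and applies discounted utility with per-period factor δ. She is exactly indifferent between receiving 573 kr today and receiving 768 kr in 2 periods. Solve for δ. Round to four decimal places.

δ ≈ 0.8638

Indifference means u(573) = δ^2 · u(768), so δ^2 = u(573)/u(768).
With u(x) = x: δ^2 = 573/768 = 0.74609.
Taking the square root: δ = 0.74609^(1/2) ≈ 0.8638.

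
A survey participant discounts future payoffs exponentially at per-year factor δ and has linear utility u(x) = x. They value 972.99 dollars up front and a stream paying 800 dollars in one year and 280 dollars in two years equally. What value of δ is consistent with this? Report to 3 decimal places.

δ ≈ 0.920

Equating present values: 972.99 = 800δ + 280δ².
Rearranged: 280δ² + 800δ − 972.99 = 0.
The positive root is δ = [−800 + √(800² + 4·280·972.99)] / (2·280) = (−800 + 1315.199)/560 ≈ 0.920.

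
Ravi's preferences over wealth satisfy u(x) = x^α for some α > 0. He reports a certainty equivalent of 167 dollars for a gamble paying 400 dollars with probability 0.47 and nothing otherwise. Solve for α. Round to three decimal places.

EU(lottery) = 0.47·400^α + 0.53·0 = 0.47·400^α.
Setting u(167) equal to that: 167^α = 0.47·400^α ⇒ (167/400)^α = 0.47.
α = ln(0.47) / ln(167/400) = -0.755023/-0.873471 ≈ 0.864.

α ≈ 0.864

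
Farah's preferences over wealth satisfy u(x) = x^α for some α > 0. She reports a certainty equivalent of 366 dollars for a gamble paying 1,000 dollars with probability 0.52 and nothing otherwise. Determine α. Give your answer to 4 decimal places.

Since u(0) = 0, the lottery's EU is 0.52·1000^α.
Equating: 366^α = 0.52·1000^α, i.e. 0.3660^α = 0.52.
Take logs: α = ln 0.52 / ln(366/1000) ≈ 0.650594.

α ≈ 0.6506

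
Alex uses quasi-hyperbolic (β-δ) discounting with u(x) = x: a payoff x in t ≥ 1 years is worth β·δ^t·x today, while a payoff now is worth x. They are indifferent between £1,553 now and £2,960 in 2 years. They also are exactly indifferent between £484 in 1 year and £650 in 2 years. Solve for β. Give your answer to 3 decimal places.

β ≈ 0.946

Both payoffs in the second observation are in the future, so β drops out: δ^1·484 = δ^2·650 ⇒ δ = 484/650 = 0.74462.
Substituting δ into 1553 = β·δ^2·2960: β = 1553/(1641.178) ≈ 0.946.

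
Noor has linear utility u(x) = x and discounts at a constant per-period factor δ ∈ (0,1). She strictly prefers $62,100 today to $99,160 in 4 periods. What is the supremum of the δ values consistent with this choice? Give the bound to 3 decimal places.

Under u(x) = x this choice says 62100 > δ^4·99160.
Hence δ^4 < 62100/99160 = 0.62626, and x ↦ x^(1/4) is increasing on (0,∞).
δ < 0.62626^(1/4) = 0.890.

δ < 0.890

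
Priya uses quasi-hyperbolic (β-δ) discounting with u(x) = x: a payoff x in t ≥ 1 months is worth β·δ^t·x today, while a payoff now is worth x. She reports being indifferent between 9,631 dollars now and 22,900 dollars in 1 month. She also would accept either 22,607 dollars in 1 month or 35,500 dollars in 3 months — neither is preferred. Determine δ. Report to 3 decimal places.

Both payoffs in the second observation are in the future, so β drops out: δ^1·22607 = δ^3·35500 ⇒ δ^2 = 22607/35500 = 0.63682, so δ = 0.79801.

δ ≈ 0.798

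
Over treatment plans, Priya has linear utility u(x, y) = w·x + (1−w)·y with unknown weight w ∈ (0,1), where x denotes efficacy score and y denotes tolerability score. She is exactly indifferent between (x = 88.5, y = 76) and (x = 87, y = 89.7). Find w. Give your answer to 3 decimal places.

w = 0.901

Equating utilities: w·88.5 + (1−w)·76 = w·87 + (1−w)·89.7.
Rearranging, 1.5·w − 13.7·(1−w) = 0.
So w/(1−w) = 13.7/1.5 = 9.1333, giving w = 13.7/(1.5+13.7) = 0.901.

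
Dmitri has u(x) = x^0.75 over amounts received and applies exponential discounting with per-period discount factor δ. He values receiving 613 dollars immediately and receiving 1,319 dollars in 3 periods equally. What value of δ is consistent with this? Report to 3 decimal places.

The payoff in 3 periods is discounted by δ^3, so u(613) = δ^3·u(1319) and δ^3 = u(613)/u(1319).
Since u(x) = x^0.75, δ^3 = (613/1319)^0.75 = 0.46475^0.75 = 0.56287.
Taking the cube root: δ = 0.56287^(1/3) ≈ 0.826.

δ ≈ 0.826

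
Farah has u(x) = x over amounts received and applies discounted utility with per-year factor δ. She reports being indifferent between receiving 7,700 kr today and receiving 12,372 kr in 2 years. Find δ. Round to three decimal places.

δ ≈ 0.789

Indifference means u(7700) = δ^2 · u(12372), so δ^2 = u(7700)/u(12372).
With u(x) = x: δ^2 = 7700/12372 = 0.62237.
Hence δ = (0.62237)^(1/2) = 0.78891.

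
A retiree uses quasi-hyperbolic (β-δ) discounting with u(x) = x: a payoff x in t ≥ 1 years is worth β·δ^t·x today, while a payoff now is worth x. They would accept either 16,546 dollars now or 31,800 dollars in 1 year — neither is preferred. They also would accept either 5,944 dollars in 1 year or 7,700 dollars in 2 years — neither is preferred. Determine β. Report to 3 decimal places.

β ≈ 0.674

From the later pair, β·δ^1·5944 = β·δ^2·7700; dividing through, δ = 5944/7700 = 0.77195.
Substituting δ into 16546 = β·δ·31800: β = 16546/(24547.948) ≈ 0.674.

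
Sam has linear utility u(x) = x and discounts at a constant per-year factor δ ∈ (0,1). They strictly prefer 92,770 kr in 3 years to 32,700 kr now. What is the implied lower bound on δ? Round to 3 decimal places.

δ > 0.706

The preference means 32700 < δ^3·92770.
Dividing by 92770: δ^3 > 0.35248. Both sides are positive, so the cube root keeps the direction.
δ > (32700/92770)^(1/3) ≈ 0.706.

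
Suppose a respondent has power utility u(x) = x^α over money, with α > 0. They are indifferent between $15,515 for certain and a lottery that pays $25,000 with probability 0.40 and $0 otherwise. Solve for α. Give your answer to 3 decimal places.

The lottery's expected utility is 0.40·u(25000) + 0.60·u(0) = 0.40·25000^α (since u(0) = 0 for α > 0).
Indifference: 15515^α = 0.40·25000^α, so (15515/25000)^α = 0.40.
Taking logs: α·ln(15515/25000) = ln(0.40), so α = -0.916291 / -0.477069 ≈ 1.921.

α ≈ 1.921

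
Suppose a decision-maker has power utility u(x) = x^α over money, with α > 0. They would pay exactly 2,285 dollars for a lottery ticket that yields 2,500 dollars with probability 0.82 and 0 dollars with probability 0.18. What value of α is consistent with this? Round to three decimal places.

EU(lottery) = 0.82·2500^α + 0.18·0 = 0.82·2500^α.
Setting u(2285) equal to that: 2285^α = 0.82·2500^α ⇒ (2285/2500)^α = 0.82.
Taking logs: α·ln(2285/2500) = ln(0.82), so α = -0.198451 / -0.089925 ≈ 2.207.

α ≈ 2.207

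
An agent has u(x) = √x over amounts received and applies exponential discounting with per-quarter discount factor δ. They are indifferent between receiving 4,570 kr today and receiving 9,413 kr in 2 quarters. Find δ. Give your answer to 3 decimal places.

The payoff in 2 quarters is discounted by δ^2, so u(4570) = δ^2·u(9413) and δ^2 = u(4570)/u(9413).
Since u(x) = √x, δ^2 = √(4570/9413) = 0.69678.
Hence δ = (0.69678)^(1/2) = 0.83473.

δ ≈ 0.835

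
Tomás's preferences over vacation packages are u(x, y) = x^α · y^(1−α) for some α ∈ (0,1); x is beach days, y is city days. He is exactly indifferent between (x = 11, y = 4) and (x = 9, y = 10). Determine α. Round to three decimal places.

Set the two utilities equal: 11^α·4^(1−α) = 9^α·10^(1−α).
Taking logs: α·ln 11 + (1−α)·ln 4 = α·ln 9 + (1−α)·ln 10, i.e. α·0.200671 = (1−α)·0.916291.
With A = 0.200671 and B = 0.916291: α·A = (1−α)·B, so α = B/(A+B) = 0.916291/1.116962 ≈ 0.820.

α ≈ 0.820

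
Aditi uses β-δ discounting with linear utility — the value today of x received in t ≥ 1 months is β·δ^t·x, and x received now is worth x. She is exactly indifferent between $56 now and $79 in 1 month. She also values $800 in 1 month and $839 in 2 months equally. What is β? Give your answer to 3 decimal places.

From the later pair, β·δ^1·800 = β·δ^2·839; dividing through, δ = 800/839 = 0.95352.
The first indifference: 56 = β·δ·79, so β = 56/(δ·79) = 56/(0.95352·79) ≈ 0.743.

β ≈ 0.743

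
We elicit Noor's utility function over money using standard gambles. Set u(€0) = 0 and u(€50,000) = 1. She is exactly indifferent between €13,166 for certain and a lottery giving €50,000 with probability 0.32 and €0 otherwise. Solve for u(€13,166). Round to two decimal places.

0.32

By the standard-gamble method, u(€13,166) is just the indifference probability on the best outcome: 0.32.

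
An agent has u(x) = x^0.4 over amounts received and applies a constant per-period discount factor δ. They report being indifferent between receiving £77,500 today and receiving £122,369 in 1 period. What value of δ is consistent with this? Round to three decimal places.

δ ≈ 0.833

Equating discounted utilities: u(77500) = δ·u(122369) ⇒ δ = u(77500)/u(122369).
With u(x) = x^0.4: δ = 77500^0.4/122369^0.4 = (77500/122369)^0.4 = 0.83301.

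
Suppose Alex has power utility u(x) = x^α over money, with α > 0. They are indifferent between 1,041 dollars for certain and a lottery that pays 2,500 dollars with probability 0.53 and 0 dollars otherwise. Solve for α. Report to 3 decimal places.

Since u(0) = 0, the lottery's EU is 0.53·2500^α.
Setting u(1041) equal to that: 1041^α = 0.53·2500^α ⇒ (1041/2500)^α = 0.53.
α = ln(0.53) / ln(1041/2500) = -0.634878/-0.876109 ≈ 0.725.

α ≈ 0.725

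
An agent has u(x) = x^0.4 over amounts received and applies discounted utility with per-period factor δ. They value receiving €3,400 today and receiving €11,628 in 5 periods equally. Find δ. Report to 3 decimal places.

Equating discounted utilities: u(3400) = δ^5·u(11628) ⇒ δ^5 = u(3400)/u(11628).
With u(x) = x^0.4: δ^5 = 3400^0.4/11628^0.4 = (3400/11628)^0.4 = 0.61149.
Taking the 5th root: δ = 0.61149^(1/5) ≈ 0.906.

δ ≈ 0.906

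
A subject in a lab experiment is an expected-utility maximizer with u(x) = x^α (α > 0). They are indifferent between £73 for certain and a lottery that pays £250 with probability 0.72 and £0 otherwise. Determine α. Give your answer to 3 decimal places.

Since u(0) = 0, the lottery's EU is 0.72·250^α.
Equating: 73^α = 0.72·250^α, i.e. 0.2920^α = 0.72.
Taking logs: α·ln(73/250) = ln(0.72), so α = -0.328504 / -1.231001 ≈ 0.267.

α ≈ 0.267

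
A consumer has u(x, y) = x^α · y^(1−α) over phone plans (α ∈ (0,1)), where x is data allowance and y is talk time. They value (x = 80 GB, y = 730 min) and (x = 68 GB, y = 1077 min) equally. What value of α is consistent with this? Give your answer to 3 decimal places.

α ≈ 0.705

Set the two utilities equal: 80^α·730^(1−α) = 68^α·1077^(1−α).
(80/68)^α = (1077/730)^(1−α); take logs: α·ln(80/68) = (1−α)·ln(1077/730), i.e. α·0.162519 = (1−α)·0.388890.
Thus α·(0.551409) = 0.388890, so α = 0.388890/0.551409 ≈ 0.705.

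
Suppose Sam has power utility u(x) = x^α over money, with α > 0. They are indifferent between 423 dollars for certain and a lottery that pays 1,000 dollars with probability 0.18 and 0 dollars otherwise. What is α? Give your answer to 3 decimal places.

α ≈ 1.993

The lottery's expected utility is 0.18·u(1000) + 0.82·u(0) = 0.18·1000^α (since u(0) = 0 for α > 0).
Indifference: 423^α = 0.18·1000^α, so (423/1000)^α = 0.18.
Take logs: α = ln 0.18 / ln(423/1000) ≈ 1.99306.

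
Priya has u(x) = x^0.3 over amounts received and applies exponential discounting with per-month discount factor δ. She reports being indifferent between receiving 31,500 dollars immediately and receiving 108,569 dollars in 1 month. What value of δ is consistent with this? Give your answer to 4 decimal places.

The payoff in 1 month is discounted by δ, so u(31500) = δ·u(108569) and δ = u(31500)/u(108569).
Since u(x) = x^0.3, δ = (31500/108569)^0.3 = 0.29014^0.3 = 0.68989.

δ ≈ 0.6899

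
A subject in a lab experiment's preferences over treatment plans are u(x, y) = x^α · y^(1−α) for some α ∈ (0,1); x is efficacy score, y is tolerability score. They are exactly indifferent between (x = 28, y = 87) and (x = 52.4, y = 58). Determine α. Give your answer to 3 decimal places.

Indifference: 28^α · 87^(1−α) = 52.4^α · 58^(1−α).
Taking logs: α·ln 28 + (1−α)·ln 87 = α·ln 52.4 + (1−α)·ln 58, i.e. α·-0.626702 = (1−α)·-0.405465.
Thus α·(-1.032167) = -0.405465, so α = -0.405465/-1.032167 ≈ 0.393.

α ≈ 0.393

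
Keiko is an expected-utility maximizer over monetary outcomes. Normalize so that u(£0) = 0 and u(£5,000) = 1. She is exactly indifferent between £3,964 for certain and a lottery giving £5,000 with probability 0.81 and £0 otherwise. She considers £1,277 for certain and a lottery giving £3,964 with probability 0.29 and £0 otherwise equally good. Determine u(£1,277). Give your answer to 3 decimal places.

0.235

The first gamble pins u(£3,964): it must equal 0.81·1 + 0.19·0 = 0.81.
The second indifference gives u(£1,277) = 0.29·u(£3,964) + 0.71·u(£0) = 0.29·0.81 + 0.71·0.00 = 0.2349.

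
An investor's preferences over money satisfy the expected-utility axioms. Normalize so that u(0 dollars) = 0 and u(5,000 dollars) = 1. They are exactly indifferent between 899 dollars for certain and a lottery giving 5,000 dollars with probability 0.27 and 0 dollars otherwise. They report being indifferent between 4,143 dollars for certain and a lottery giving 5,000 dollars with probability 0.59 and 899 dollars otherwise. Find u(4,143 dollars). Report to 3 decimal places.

0.701

First, u(899 dollars) = 0.27·u(5,000 dollars) + 0.73·u(0 dollars) = 0.27.
Then u(4,143 dollars) = 0.59·u(5,000 dollars) + 0.41·u(899 dollars) = 0.59·1.00 + 0.41·0.27 = 0.7007.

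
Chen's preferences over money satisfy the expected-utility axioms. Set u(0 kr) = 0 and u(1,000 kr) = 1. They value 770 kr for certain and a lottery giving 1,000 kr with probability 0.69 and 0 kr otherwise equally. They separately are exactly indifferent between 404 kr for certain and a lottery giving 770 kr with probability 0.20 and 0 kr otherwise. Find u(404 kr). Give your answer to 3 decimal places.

0.138

From the first indifference, u(770 kr) = 0.69·u(1,000 kr) + 0.31·u(0 kr) = 0.69·1 + 0.31·0 = 0.69.
Chaining: u(404 kr) = 0.20·0.69 + 0.80·0.00 = 0.1380.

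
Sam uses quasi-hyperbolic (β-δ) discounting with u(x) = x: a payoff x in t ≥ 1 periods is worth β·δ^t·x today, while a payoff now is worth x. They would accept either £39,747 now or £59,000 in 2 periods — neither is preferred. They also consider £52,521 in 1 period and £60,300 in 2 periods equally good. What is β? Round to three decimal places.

Both payoffs in the second observation are in the future, so β drops out: δ^1·52521 = δ^2·60300 ⇒ δ = 52521/60300 = 0.87100.
The first indifference: 39747 = β·δ^2·59000, so β = 39747/(δ^2·59000) = 39747/(0.75863·59000) ≈ 0.888.

β ≈ 0.888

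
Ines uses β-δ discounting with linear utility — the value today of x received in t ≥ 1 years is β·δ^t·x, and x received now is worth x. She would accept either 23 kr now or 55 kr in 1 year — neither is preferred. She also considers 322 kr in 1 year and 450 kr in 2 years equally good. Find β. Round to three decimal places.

β ≈ 0.584

Both payoffs in the second observation are in the future, so β drops out: δ^1·322 = δ^2·450 ⇒ δ = 322/450 = 0.71556.
The first indifference: 23 = β·δ·55, so β = 23/(δ·55) = 23/(0.71556·55) ≈ 0.584.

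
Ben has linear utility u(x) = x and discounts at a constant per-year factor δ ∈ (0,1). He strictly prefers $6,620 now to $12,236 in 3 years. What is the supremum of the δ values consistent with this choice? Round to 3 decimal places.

Under u(x) = x this choice says 6620 > δ^3·12236.
So δ^3 < 6620/12236 = 0.54103; taking the cube root of both positive sides preserves the inequality.
δ < (6620/12236)^(1/3) ≈ 0.815.

δ < 0.815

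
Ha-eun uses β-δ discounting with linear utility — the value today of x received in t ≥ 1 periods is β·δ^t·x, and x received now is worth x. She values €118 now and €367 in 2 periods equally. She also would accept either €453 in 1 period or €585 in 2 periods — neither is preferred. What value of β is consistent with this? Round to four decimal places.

β ≈ 0.5362

From the later pair, β·δ^1·453 = β·δ^2·585; dividing through, δ = 453/585 = 0.77436.
Substituting δ into 118 = β·δ^2·367: β = 118/(220.065) ≈ 0.5362.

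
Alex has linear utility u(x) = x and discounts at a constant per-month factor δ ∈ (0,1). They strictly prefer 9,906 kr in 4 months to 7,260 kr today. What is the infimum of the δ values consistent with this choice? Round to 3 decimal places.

δ > 0.925

The preference means 7260 < δ^4·9906.
Dividing by 9906: δ^4 > 0.73289. Both sides are positive, so the 4th root keeps the direction.
δ > 0.73289^(1/4) = 0.925.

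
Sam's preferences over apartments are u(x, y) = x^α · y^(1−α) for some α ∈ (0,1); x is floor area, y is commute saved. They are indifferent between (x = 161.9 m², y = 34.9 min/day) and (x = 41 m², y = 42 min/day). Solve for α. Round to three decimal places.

α ≈ 0.119

Set the two utilities equal: 161.9^α·34.9^(1−α) = 41^α·42^(1−α).
Rearrange to (161.9/41)^α = (42/34.9)^(1−α) and take logs: α·1.373407 = (1−α)·0.185183.
Thus α·(1.558590) = 0.185183, so α = 0.185183/1.558590 ≈ 0.119.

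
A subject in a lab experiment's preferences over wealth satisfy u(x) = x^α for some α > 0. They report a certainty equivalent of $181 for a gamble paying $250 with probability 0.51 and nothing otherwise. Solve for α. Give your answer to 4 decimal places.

EU(lottery) = 0.51·250^α + 0.49·0 = 0.51·250^α.
Indifference: 181^α = 0.51·250^α, so (181/250)^α = 0.51.
α = ln(0.51) / ln(181/250) = -0.6733446/-0.3229639 ≈ 2.0849.

α ≈ 2.0849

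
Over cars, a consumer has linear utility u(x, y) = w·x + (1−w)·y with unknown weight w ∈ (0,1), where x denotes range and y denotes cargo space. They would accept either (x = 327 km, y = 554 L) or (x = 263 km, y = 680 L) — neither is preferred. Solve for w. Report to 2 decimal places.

u(327,554) = u(263,680) means w·327 + (1−w)·554 = w·263 + (1−w)·680.
w·(327−263) = (1−w)·(680−554), i.e. w·64 = (1−w)·126.
The marginal rate of substitution is 126/64, so w = 126/(64+126) = 0.66.

w = 0.66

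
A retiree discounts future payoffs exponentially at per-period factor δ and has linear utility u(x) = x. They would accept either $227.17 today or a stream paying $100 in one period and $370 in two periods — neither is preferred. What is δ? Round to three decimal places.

δ ≈ 0.660

Present value of the stream is 100·δ + 370·δ². Indifference gives 100δ + 370δ² = 227.17.
So 370δ² + 100δ − 227.17 = 0.
By the quadratic formula (taking the positive root), δ = (−100 + √346211.60) / 740 ≈ 0.660.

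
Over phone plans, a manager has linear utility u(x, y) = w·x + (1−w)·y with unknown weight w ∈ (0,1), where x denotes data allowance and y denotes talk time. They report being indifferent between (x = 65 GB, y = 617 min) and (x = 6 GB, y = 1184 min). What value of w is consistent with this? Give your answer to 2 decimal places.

Indifference: w·65 + (1−w)·617 = w·6 + (1−w)·1184.
w·(65−6) = (1−w)·(1184−617), i.e. w·59 = (1−w)·567.
The marginal rate of substitution is 567/59, so w = 567/(59+567) = 0.91.

w = 0.91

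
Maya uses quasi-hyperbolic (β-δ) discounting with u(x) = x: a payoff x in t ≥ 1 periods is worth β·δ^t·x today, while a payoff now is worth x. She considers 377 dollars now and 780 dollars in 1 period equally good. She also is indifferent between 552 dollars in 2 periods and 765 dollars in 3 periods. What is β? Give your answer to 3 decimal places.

From the later pair, β·δ^2·552 = β·δ^3·765; dividing through, δ = 552/765 = 0.72157.
Substituting δ into 377 = β·δ·780: β = 377/(562.824) ≈ 0.670.

β ≈ 0.670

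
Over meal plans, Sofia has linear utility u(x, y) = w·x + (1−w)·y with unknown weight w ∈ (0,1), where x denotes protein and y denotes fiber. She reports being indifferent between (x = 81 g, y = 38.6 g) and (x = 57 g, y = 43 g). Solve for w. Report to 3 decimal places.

w = 0.155

Indifference: w·81 + (1−w)·38.6 = w·57 + (1−w)·43.
Collecting terms: w·24 = (1−w)·4.4.
So w/(1−w) = 4.4/24 = 0.1833, giving w = 4.4/(24+4.4) = 0.155.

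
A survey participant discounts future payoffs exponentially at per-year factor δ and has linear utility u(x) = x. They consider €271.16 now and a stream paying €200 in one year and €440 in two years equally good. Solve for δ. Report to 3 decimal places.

δ ≈ 0.590

Present value of the stream is 200·δ + 440·δ². Indifference gives 200δ + 440δ² = 271.16.
Rearranged: 440δ² + 200δ − 271.16 = 0.
δ = (−200 + √(200² + 4·440·271.16)) / (2·440) = (−200 + √517241.60) / 880 ≈ 0.590.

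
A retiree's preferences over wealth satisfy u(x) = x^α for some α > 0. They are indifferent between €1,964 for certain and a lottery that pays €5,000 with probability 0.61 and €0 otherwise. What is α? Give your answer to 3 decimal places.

α ≈ 0.529

EU(lottery) = 0.61·5000^α + 0.39·0 = 0.61·5000^α.
Indifference: 1964^α = 0.61·5000^α, so (1964/5000)^α = 0.61.
Take logs: α = ln 0.61 / ln(1964/5000) ≈ 0.52897.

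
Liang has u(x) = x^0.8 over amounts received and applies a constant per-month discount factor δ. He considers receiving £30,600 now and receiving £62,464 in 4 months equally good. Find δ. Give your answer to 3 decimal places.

δ ≈ 0.867

The payoff in 4 months is discounted by δ^4, so u(30600) = δ^4·u(62464) and δ^4 = u(30600)/u(62464).
Since u(x) = x^0.8, δ^4 = (30600/62464)^0.8 = 0.48988^0.8 = 0.56503.
Hence δ = (0.56503)^(1/4) = 0.86700.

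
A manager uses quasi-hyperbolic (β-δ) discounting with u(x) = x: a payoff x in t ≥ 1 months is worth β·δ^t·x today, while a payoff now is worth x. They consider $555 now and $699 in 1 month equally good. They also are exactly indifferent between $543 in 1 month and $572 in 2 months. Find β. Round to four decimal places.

The second indifference involves only future payoffs, so β cancels: β·δ^1·543 = β·δ^2·572, giving δ = 543/572 = 0.94930.
Now use the now-vs-future pair: 555 = β·δ·699 gives β = 555/(0.94930·699) ≈ 0.8364.

β ≈ 0.8364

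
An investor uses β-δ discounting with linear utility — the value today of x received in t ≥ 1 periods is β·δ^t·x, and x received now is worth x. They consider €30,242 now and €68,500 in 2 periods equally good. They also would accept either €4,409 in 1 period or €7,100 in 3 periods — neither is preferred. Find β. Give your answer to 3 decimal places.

The second indifference involves only future payoffs, so β cancels: β·δ^1·4409 = β·δ^3·7100, giving δ^2 = 4409/7100 = 0.62099, so δ = 0.78803.
Substituting δ into 30242 = β·δ^2·68500: β = 30242/(42537.535) ≈ 0.711.

β ≈ 0.711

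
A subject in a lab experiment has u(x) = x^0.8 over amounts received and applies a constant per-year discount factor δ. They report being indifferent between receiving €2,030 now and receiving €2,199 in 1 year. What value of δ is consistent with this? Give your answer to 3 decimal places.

The payoff in 1 year is discounted by δ, so u(2030) = δ·u(2199) and δ = u(2030)/u(2199).
Since u(x) = x^0.8, δ = (2030/2199)^0.8 = 0.92315^0.8 = 0.93803.

δ ≈ 0.938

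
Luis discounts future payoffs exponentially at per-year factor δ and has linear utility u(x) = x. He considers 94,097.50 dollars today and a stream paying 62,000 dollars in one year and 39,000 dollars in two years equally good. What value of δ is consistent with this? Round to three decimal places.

Present value of the stream is 62000·δ + 39000·δ². Indifference gives 62000δ + 39000δ² = 94097.50.
That is, 39000δ² + 62000δ − 94097.50 = 0, a quadratic in δ.
By the quadratic formula (taking the positive root), δ = (−62000 + √18523210000.00) / 78000 ≈ 0.950.

δ ≈ 0.950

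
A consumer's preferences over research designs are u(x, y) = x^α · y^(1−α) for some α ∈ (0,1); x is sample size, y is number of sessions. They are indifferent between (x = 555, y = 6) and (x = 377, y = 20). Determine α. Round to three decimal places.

Indifference: 555^α · 6^(1−α) = 377^α · 20^(1−α).
Rearrange to (555/377)^α = (20/6)^(1−α) and take logs: α·0.386723 = (1−α)·1.203973.
Thus α·(1.590696) = 1.203973, so α = 1.203973/1.590696 ≈ 0.757.

α ≈ 0.757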